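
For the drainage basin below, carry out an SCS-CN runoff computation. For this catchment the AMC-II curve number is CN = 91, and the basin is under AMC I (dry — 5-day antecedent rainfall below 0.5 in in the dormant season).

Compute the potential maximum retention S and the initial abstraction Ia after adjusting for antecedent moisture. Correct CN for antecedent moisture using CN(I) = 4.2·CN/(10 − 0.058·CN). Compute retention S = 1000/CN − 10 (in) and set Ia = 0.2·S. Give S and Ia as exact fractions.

Adjust CN=91 to AMC I: 4.2·91/(10 − 0.058·91) → (1911/5) ÷ (2361/500) = 63700/787 ≈ 80.940
Retention S: 1000/CN − 10 with CN=80.940 → S = 1500/637 ≈ 2.355 in
Ia = 0.2S: 0.2·2.355 = 0.471 in (exactly 300/637)

S = 1500/637 in ≈ 2.355 in; Ia = 300/637 in ≈ 0.471 in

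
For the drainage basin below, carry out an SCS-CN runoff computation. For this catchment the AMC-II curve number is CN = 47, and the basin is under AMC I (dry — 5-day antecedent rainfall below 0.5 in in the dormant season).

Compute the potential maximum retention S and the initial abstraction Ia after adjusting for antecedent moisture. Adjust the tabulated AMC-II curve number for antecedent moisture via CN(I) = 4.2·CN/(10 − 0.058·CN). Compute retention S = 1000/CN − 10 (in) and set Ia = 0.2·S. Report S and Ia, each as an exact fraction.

CN(I) from CN(II)=47: (4.2·47)/(10 − 0.058·47) = 98700/3637 ≈ 27.138
Retention S: 1000/CN − 10 with CN=27.138 → S = 26500/987 ≈ 26.849 in
Ia = 0.2S: 0.2·26.849 = 5.370 in (exactly 5300/987)

S = 26500/987 in ≈ 26.849 in; Ia = 5300/987 in ≈ 5.370 in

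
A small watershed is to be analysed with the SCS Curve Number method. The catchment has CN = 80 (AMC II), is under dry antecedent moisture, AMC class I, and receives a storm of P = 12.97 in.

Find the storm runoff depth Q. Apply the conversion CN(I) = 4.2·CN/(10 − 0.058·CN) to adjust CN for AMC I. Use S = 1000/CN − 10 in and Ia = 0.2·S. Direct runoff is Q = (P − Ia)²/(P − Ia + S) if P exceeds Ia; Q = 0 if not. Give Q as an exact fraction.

CN(I) from CN(II)=80: (4.2·80)/(10 − 0.058·80) = 4200/67 ≈ 62.687
Retention S: 1000/CN − 10 with CN=62.687 → S = 125/21 ≈ 5.952 in
Initial abstraction Ia = S/5 = (125/21)/5 = 25/21 ≈ 1.190 in
Excess rainfall: 12.970 − 1.190 = 11.780 in; P > Ia so Q > 0
Q = (24737/2100)²/((24737/2100) + 125/21) = (611919169/4410000)/(37237/2100) = 611919169/78197700 in ≈ 7.825 in

Q = 611919169/78197700 in ≈ 7.825 in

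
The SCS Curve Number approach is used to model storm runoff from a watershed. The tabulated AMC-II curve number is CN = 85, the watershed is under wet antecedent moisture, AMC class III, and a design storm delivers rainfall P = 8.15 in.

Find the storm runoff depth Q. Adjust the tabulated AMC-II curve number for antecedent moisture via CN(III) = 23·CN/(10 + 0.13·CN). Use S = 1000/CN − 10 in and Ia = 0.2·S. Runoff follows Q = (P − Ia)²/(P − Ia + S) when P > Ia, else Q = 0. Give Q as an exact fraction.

Adjust CN=85 to AMC III: 23·85/(10 + 0.13·85) → 1955 ÷ (421/20) = 39100/421 ≈ 92.874
S = 1000/(39100/421) − 10 = 300/391 in ≈ 0.767 in
Initial abstraction Ia = S/5 = (300/391)/5 = 60/391 ≈ 0.153 in
Since P=8.150 > Ia=0.153: effective rainfall P−Ia = 62533/7820 in
Q = (62533/7820)²/((62533/7820) + 300/391) = (3910376089/61152400)/(68533/7820) = 3910376089/535928060 in ≈ 7.296 in

Q = 3910376089/535928060 in ≈ 7.296 in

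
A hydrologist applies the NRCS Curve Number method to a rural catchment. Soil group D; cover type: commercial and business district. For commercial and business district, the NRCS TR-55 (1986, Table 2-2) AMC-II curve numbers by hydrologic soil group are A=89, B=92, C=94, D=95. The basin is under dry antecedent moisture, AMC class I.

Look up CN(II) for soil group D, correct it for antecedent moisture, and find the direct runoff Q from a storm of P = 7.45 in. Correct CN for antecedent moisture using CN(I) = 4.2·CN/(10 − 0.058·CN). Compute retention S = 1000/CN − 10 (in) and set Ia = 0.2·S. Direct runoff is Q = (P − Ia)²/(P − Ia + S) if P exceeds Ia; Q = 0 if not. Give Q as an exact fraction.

NRCS table: commercial and business district, soil group D → CN(II) = 95
CN(I) from CN(II)=95: (4.2·95)/(10 − 0.058·95) = 39900/449 ≈ 88.864
S = 1000/(39900/449) − 10 = 500/399 in ≈ 1.253 in
Ia = 0.2·(500/399) = 100/399 in ≈ 0.251 in
Since P=7.450 > Ia=0.251: effective rainfall P−Ia = 57451/7980 in
Q: (57451/7980)² ÷ (67451/7980) = 3300617401/538258980 in (≈ 6.132 in)

Q = 3300617401/538258980 in ≈ 6.132 in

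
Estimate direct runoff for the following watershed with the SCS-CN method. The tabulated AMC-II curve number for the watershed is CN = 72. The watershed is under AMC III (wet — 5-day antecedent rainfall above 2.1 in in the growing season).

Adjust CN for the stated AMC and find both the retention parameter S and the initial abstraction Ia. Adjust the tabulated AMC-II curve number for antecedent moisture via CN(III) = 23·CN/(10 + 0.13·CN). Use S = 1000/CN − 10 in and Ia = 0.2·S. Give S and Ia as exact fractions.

S = 350/207 in ≈ 1.691 in; Ia = 70/207 in ≈ 0.338 in

CN(III) from CN(II)=72: (23·72)/(10 + 0.13·72) = 10350/121 ≈ 85.537
S = 1000/(10350/121) − 10 = 350/207 in ≈ 1.691 in
Ia = 0.2S: 0.2·1.691 = 0.338 in (exactly 70/207)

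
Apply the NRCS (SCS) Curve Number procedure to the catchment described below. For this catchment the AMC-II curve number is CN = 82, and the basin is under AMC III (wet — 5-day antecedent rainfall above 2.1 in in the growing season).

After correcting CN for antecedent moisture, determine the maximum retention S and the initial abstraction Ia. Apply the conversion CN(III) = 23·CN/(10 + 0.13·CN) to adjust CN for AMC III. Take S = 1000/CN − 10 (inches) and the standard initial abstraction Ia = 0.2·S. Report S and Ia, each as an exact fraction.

S = 900/943 in ≈ 0.954 in; Ia = 180/943 in ≈ 0.191 in

Wet (AMC III): CN(III) = 23·82/(10 + 0.13·82) = 1886/(1033/50) = 94300/1033 ≈ 91.288
Max retention: S = 1000/(94300/1033) − 10 = 900/943 in (≈ 0.954 in)
Ia = 0.2S: 0.2·0.954 = 0.191 in (exactly 180/943)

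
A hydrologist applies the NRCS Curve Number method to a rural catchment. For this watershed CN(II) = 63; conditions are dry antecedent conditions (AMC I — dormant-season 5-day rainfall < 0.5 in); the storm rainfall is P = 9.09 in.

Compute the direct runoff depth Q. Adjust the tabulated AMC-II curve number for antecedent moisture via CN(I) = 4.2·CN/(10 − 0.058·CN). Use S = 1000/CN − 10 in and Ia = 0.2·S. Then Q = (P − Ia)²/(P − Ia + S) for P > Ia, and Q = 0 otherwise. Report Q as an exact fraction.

Q = 693234416449/354908906100 in ≈ 1.953 in

Adjust CN=63 to AMC I: 4.2·63/(10 − 0.058·63) → (1323/5) ÷ (3173/500) = 132300/3173 ≈ 41.696
S = 1000/(132300/3173) − 10 = 18500/1323 in ≈ 13.983 in
Ia = 0.2S: 0.2·13.983 = 2.797 in (exactly 3700/1323)
Excess rainfall: 9.090 − 2.797 = 6.293 in; P > Ia so Q > 0
Runoff Q = (P−Ia)²/(P−Ia+S) = (6.293)²/(6.293+13.983) = 693234416449/354908906100 ≈ 1.953 in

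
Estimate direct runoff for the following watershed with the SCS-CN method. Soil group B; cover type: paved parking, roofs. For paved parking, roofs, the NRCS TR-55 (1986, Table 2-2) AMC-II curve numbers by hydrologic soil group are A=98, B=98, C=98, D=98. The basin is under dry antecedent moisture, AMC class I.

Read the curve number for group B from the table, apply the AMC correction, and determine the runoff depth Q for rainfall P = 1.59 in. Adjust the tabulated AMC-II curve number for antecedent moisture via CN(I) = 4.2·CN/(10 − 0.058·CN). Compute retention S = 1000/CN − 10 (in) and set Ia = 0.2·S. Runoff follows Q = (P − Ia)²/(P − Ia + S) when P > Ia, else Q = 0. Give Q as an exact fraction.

Q = 23596339321/20951571900 in ≈ 1.126 in

NRCS table: paved parking, roofs, soil group B → CN(II) = 98
Dry (AMC I): CN(I) = 4.2·98/(10 − 0.058·98) = (2058/5)/(1079/250) = 102900/1079 ≈ 95.366
Max retention: S = 1000/(102900/1079) − 10 = 500/1029 in (≈ 0.486 in)
Initial abstraction Ia = S/5 = (500/1029)/5 = 100/1029 ≈ 0.097 in
P − Ia = 1.590 − 0.097 = 153611/102900 ≈ 1.493 in (> 0, runoff occurs)
Runoff Q = (P−Ia)²/(P−Ia+S) = (1.493)²/(1.493+0.486) = 23596339321/20951571900 ≈ 1.126 in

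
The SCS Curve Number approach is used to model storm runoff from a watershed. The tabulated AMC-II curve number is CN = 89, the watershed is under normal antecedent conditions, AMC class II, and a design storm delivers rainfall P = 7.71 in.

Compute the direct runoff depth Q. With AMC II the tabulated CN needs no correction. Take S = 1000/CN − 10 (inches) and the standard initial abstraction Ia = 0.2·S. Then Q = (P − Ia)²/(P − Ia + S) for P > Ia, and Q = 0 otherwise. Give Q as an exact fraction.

AMC II — tabulated CN = 89 applies directly.
Max retention: S = 1000/89 − 10 = 110/89 in (≈ 1.236 in)
Initial abstraction Ia = S/5 = (110/89)/5 = 22/89 ≈ 0.247 in
P − Ia = 7.710 − 0.247 = 66419/8900 ≈ 7.463 in (> 0, runoff occurs)
Runoff Q = (P−Ia)²/(P−Ia+S) = (7.463)²/(7.463+1.236) = 4411483561/689029100 ≈ 6.402 in

Q = 4411483561/689029100 in ≈ 6.402 in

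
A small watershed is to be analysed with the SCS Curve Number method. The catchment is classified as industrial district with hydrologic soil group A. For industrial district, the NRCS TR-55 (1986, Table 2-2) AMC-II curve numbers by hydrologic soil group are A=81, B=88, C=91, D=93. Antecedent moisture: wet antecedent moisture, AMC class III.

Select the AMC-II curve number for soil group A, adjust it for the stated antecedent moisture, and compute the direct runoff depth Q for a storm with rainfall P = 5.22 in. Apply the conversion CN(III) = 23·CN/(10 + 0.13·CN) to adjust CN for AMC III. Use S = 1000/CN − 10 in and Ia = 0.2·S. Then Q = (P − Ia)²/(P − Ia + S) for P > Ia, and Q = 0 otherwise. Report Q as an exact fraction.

NRCS table: industrial district, soil group A → CN(II) = 81
Adjust CN=81 to AMC III: 23·81/(10 + 0.13·81) → 1863 ÷ (2053/100) = 186300/2053 ≈ 90.745
Max retention: S = 1000/(186300/2053) − 10 = 1900/1863 in (≈ 1.020 in)
Ia = 0.2S: 0.2·1.020 = 0.204 in (exactly 380/1863)
Since P=5.220 > Ia=0.204: effective rainfall P−Ia = 467243/93150 in
Runoff Q = (P−Ia)²/(P−Ia+S) = (5.016)²/(5.016+1.020) = 218316021049/52372935450 ≈ 4.168 in

Q = 218316021049/52372935450 in ≈ 4.168 in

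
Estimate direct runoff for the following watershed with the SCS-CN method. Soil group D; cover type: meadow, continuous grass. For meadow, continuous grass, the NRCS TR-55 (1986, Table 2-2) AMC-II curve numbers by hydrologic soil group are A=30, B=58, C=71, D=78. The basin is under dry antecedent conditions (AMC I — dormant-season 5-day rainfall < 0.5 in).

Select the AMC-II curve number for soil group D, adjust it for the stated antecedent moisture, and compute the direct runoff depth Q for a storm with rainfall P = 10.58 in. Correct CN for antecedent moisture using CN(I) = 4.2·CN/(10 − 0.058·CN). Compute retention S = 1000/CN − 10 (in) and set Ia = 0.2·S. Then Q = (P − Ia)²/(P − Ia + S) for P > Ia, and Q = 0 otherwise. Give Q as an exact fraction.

NRCS table: meadow, continuous grass, soil group D → CN(II) = 78
CN(I) from CN(II)=78: (4.2·78)/(10 − 0.058·78) = 81900/1369 ≈ 59.825
Retention S: 1000/CN − 10 with CN=59.825 → S = 5500/819 ≈ 6.716 in
Ia = 0.2S: 0.2·6.716 = 1.343 in (exactly 1100/819)
Excess rainfall: 10.580 − 1.343 = 9.237 in; P > Ia so Q > 0
Runoff Q = (P−Ia)²/(P−Ia+S) = (9.237)²/(9.237+6.716) = 143073819001/26750628450 ≈ 5.348 in

Q = 143073819001/26750628450 in ≈ 5.348 in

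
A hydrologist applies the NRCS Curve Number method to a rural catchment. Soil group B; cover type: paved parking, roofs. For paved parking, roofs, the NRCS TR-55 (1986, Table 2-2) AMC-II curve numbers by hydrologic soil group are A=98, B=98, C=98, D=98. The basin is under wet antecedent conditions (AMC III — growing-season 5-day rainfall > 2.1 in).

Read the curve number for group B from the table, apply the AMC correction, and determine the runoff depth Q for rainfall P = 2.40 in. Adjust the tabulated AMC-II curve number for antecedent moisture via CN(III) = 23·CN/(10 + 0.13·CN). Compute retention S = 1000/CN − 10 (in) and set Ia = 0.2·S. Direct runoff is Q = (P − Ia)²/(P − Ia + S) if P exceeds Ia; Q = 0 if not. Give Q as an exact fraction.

NRCS table: paved parking, roofs, soil group B → CN(II) = 98
Wet (AMC III): CN(III) = 23·98/(10 + 0.13·98) = 2254/(1137/50) = 112700/1137 ≈ 99.120
S = 1000/(112700/1137) − 10 = 100/1127 in ≈ 0.089 in
Initial abstraction Ia = S/5 = (100/1127)/5 = 20/1127 ≈ 0.018 in
Since P=2.400 > Ia=0.018: effective rainfall P−Ia = 13424/5635 in
Runoff Q = (P−Ia)²/(P−Ia+S) = (2.382)²/(2.382+0.089) = 45050944/19615435 ≈ 2.297 in

Q = 45050944/19615435 in ≈ 2.297 in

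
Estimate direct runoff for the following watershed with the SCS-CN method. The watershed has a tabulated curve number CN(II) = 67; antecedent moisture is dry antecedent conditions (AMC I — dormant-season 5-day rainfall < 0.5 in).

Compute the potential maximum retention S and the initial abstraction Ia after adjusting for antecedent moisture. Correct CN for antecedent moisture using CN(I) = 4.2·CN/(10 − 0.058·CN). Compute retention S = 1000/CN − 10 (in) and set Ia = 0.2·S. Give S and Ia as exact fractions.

Adjust CN=67 to AMC I: 4.2·67/(10 − 0.058·67) → (1407/5) ÷ (3057/500) = 46900/1019 ≈ 46.026
Max retention: S = 1000/(46900/1019) − 10 = 5500/469 in (≈ 11.727 in)
Ia = 0.2S: 0.2·11.727 = 2.345 in (exactly 1100/469)

S = 5500/469 in ≈ 11.727 in; Ia = 1100/469 in ≈ 2.345 in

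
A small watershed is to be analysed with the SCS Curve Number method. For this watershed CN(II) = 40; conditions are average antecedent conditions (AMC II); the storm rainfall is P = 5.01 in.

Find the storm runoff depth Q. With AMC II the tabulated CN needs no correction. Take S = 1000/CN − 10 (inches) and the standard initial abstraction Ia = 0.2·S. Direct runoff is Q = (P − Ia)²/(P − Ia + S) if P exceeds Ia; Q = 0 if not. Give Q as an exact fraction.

Q = 4489/18900 in ≈ 0.238 in

CN(II) = 40; AMC II needs no correction.
S = 1000/40 − 10 = 15 in ≈ 15.000 in
Ia = 0.2·15 = 3 in ≈ 3.000 in
Excess rainfall: 5.010 − 3.000 = 2.010 in; P > Ia so Q > 0
Runoff Q = (P−Ia)²/(P−Ia+S) = (2.010)²/(2.010+15.000) = 4489/18900 ≈ 0.238 in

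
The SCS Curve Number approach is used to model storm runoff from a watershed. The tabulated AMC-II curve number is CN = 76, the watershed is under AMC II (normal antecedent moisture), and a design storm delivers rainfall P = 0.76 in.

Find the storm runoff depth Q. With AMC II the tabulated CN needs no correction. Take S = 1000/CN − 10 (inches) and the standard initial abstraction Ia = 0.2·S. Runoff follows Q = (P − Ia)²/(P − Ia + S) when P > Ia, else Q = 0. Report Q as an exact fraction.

Q = 3721/741475 in ≈ 0.005 in

AMC II — tabulated CN = 76 applies directly.
S = 1000/76 − 10 = 60/19 in ≈ 3.158 in
Initial abstraction Ia = S/5 = (60/19)/5 = 12/19 ≈ 0.632 in
Excess rainfall: 0.760 − 0.632 = 0.128 in; P > Ia so Q > 0
Q = (61/475)²/((61/475) + 60/19) = (3721/225625)/(1561/475) = 3721/741475 in ≈ 0.005 in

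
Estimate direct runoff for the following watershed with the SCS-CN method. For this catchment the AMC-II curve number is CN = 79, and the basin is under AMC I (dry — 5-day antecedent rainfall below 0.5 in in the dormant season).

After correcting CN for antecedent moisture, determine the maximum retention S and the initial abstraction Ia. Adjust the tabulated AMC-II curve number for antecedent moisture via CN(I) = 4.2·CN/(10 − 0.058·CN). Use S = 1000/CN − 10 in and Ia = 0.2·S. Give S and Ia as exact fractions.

CN(I) from CN(II)=79: (4.2·79)/(10 − 0.058·79) = 7900/129 ≈ 61.240
Max retention: S = 1000/(7900/129) − 10 = 500/79 in (≈ 6.329 in)
Initial abstraction Ia = S/5 = (500/79)/5 = 100/79 ≈ 1.266 in

S = 500/79 in ≈ 6.329 in; Ia = 100/79 in ≈ 1.266 in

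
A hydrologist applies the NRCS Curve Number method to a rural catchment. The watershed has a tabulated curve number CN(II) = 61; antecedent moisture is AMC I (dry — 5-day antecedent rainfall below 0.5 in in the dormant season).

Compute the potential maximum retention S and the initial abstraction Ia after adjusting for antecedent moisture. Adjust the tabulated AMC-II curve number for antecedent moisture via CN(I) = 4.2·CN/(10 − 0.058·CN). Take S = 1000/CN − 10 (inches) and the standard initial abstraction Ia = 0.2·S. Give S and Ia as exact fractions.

CN(I) from CN(II)=61: (4.2·61)/(10 − 0.058·61) = 42700/1077 ≈ 39.647
Retention S: 1000/CN − 10 with CN=39.647 → S = 6500/427 ≈ 15.222 in
Ia = 0.2S: 0.2·15.222 = 3.044 in (exactly 1300/427)

S = 6500/427 in ≈ 15.222 in; Ia = 1300/427 in ≈ 3.044 in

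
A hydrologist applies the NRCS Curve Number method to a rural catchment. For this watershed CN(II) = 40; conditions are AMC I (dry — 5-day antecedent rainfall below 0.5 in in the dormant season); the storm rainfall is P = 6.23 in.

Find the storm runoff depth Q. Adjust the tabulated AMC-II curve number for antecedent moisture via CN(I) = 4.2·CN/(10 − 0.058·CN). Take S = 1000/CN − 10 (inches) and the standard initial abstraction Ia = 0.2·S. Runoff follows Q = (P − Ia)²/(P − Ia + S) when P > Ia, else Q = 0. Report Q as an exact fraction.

CN(I) from CN(II)=40: (4.2·40)/(10 − 0.058·40) = 175/8 ≈ 21.875
S = 1000/(175/8) − 10 = 250/7 in ≈ 35.714 in
Initial abstraction Ia = S/5 = (250/7)/5 = 50/7 ≈ 7.143 in
P = 6.230 ≤ Ia = 7.143 in: entire storm abstracted, Q = 0.

Q = 0 in ≈ 0.000 in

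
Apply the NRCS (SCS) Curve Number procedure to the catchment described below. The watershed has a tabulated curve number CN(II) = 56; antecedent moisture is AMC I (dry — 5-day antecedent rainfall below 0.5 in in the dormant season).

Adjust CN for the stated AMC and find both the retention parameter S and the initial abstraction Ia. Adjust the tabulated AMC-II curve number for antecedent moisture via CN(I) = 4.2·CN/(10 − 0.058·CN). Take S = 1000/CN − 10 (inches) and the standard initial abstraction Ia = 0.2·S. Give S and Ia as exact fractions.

Dry (AMC I): CN(I) = 4.2·56/(10 − 0.058·56) = (1176/5)/(844/125) = 7350/211 ≈ 34.834
Max retention: S = 1000/(7350/211) − 10 = 2750/147 in (≈ 18.707 in)
Initial abstraction Ia = S/5 = (2750/147)/5 = 550/147 ≈ 3.741 in

S = 2750/147 in ≈ 18.707 in; Ia = 550/147 in ≈ 3.741 in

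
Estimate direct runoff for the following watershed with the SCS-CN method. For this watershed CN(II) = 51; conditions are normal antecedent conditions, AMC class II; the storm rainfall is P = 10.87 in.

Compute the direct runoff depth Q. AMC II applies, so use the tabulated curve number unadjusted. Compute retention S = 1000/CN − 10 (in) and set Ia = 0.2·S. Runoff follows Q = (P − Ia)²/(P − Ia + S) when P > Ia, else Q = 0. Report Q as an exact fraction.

Q = 2082735769/482648700 in ≈ 4.315 in

AMC II — tabulated CN = 51 applies directly.
Retention S: 1000/CN − 10 with CN=51.000 → S = 490/51 ≈ 9.608 in
Initial abstraction Ia = S/5 = (490/51)/5 = 98/51 ≈ 1.922 in
Excess rainfall: 10.870 − 1.922 = 8.948 in; P > Ia so Q > 0
Q = (45637/5100)²/((45637/5100) + 490/51) = (2082735769/26010000)/(94637/5100) = 2082735769/482648700 in ≈ 4.315 in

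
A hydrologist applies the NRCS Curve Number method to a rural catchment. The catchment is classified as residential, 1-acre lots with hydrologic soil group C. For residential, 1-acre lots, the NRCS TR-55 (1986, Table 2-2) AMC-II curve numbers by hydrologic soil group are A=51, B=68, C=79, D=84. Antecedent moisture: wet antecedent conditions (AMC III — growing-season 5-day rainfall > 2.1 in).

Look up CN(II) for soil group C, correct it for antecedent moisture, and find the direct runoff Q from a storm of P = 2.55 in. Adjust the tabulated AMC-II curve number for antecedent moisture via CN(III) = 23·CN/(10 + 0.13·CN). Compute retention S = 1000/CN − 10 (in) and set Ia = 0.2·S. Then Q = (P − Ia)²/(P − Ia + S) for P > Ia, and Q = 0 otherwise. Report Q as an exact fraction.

NRCS table: residential, 1-acre lots, soil group C → CN(II) = 79
Adjust CN=79 to AMC III: 23·79/(10 + 0.13·79) → 1817 ÷ (2027/100) = 181700/2027 ≈ 89.640
S = 1000/(181700/2027) − 10 = 2100/1817 in ≈ 1.156 in
Ia = 0.2·(2100/1817) = 420/1817 in ≈ 0.231 in
P − Ia = 2.550 − 0.231 = 84267/36340 ≈ 2.319 in (> 0, runoff occurs)
Q = (84267/36340)²/((84267/36340) + 2100/1817) = (7100927289/1320595600)/(126267/36340) = 2366975763/1529514260 in ≈ 1.548 in

Q = 2366975763/1529514260 in ≈ 1.548 in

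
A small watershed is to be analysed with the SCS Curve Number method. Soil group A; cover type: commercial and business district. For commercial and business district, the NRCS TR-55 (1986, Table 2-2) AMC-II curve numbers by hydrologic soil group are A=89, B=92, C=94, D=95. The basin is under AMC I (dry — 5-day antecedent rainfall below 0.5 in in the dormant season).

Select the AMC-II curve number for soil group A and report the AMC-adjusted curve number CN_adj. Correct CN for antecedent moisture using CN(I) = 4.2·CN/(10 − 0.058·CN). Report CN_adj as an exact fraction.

NRCS table: commercial and business district, soil group A → CN(II) = 89
Adjust CN=89 to AMC I: 4.2·89/(10 − 0.058·89) → (1869/5) ÷ (2419/500) = 186900/2419 ≈ 77.263

CN_adj = 186900/2419 ≈ 77.263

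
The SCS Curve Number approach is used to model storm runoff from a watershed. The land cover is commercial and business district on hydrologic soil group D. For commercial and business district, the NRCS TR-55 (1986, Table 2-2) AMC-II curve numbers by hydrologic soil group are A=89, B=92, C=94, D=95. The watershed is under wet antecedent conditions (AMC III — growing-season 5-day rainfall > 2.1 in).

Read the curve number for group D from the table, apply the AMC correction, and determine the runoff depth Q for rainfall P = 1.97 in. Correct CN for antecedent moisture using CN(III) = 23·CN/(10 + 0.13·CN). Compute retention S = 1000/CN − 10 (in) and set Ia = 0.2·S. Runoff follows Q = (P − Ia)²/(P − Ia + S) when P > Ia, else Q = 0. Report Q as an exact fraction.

Q = 7070959921/4111689300 in ≈ 1.720 in

NRCS table: commercial and business district, soil group D → CN(II) = 95
Adjust CN=95 to AMC III: 23·95/(10 + 0.13·95) → 2185 ÷ (447/20) = 43700/447 ≈ 97.763
S = 1000/(43700/447) − 10 = 100/437 in ≈ 0.229 in
Ia = 0.2·(100/437) = 20/437 in ≈ 0.046 in
Since P=1.970 > Ia=0.046: effective rainfall P−Ia = 84089/43700 in
Q: (84089/43700)² ÷ (94089/43700) = 7070959921/4111689300 in (≈ 1.720 in)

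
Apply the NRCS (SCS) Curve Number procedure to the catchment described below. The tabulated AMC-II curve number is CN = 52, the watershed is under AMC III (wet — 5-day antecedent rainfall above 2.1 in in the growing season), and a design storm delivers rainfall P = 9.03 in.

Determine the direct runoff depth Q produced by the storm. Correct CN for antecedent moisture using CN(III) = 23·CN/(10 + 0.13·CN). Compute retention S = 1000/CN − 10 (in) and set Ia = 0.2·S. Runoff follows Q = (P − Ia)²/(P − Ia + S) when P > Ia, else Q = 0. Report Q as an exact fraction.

Q = 20171508003/3647770100 in ≈ 5.530 in

Adjust CN=52 to AMC III: 23·52/(10 + 0.13·52) → 1196 ÷ (419/25) = 29900/419 ≈ 71.360
Max retention: S = 1000/(29900/419) − 10 = 1200/299 in (≈ 4.013 in)
Initial abstraction Ia = S/5 = (1200/299)/5 = 240/299 ≈ 0.803 in
Since P=9.030 > Ia=0.803: effective rainfall P−Ia = 245997/29900 in
Q = (245997/29900)²/((245997/29900) + 1200/299) = (60514524009/894010000)/(365997/29900) = 20171508003/3647770100 in ≈ 5.530 in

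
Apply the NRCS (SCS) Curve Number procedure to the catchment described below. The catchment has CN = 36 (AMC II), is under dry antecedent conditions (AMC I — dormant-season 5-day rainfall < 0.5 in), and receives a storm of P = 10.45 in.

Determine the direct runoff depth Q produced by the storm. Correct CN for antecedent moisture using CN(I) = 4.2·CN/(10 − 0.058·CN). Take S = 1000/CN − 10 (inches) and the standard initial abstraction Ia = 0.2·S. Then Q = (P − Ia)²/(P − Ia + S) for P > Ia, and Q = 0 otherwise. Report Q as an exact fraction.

Dry (AMC I): CN(I) = 4.2·36/(10 − 0.058·36) = (756/5)/(989/125) = 18900/989 ≈ 19.110
Retention S: 1000/CN − 10 with CN=19.110 → S = 8000/189 ≈ 42.328 in
Initial abstraction Ia = S/5 = (8000/189)/5 = 1600/189 ≈ 8.466 in
Excess rainfall: 10.450 − 8.466 = 1.984 in; P > Ia so Q > 0
Q: (7501/3780)² ÷ (167501/3780) = 56265001/633153780 in (≈ 0.089 in)

Q = 56265001/633153780 in ≈ 0.089 in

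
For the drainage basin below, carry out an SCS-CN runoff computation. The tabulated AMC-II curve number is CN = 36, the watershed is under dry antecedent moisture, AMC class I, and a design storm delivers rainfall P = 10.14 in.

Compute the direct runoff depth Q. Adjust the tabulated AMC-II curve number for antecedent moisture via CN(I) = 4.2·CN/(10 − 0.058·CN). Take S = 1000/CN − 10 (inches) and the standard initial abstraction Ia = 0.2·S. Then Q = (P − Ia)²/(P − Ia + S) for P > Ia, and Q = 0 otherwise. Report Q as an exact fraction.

Q = 250367329/3929527350 in ≈ 0.064 in

Dry (AMC I): CN(I) = 4.2·36/(10 − 0.058·36) = (756/5)/(989/125) = 18900/989 ≈ 19.110
S = 1000/(18900/989) − 10 = 8000/189 in ≈ 42.328 in
Initial abstraction Ia = S/5 = (8000/189)/5 = 1600/189 ≈ 8.466 in
Since P=10.140 > Ia=8.466: effective rainfall P−Ia = 15823/9450 in
Q: (15823/9450)² ÷ (415823/9450) = 250367329/3929527350 in (≈ 0.064 in)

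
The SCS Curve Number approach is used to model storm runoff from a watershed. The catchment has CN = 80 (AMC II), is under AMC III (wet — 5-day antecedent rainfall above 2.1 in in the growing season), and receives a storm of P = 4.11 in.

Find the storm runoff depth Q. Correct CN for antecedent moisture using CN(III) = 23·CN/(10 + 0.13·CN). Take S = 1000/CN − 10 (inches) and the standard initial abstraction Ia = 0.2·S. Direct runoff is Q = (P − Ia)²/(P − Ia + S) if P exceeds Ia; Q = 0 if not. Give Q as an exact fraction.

Wet (AMC III): CN(III) = 23·80/(10 + 0.13·80) = 1840/(102/5) = 4600/51 ≈ 90.196
Max retention: S = 1000/(4600/51) − 10 = 25/23 in (≈ 1.087 in)
Initial abstraction Ia = S/5 = (25/23)/5 = 5/23 ≈ 0.217 in
Excess rainfall: 4.110 − 0.217 = 3.893 in; P > Ia so Q > 0
Q = (8953/2300)²/((8953/2300) + 25/23) = (80156209/5290000)/(11453/2300) = 80156209/26341900 in ≈ 3.043 in

Q = 80156209/26341900 in ≈ 3.043 in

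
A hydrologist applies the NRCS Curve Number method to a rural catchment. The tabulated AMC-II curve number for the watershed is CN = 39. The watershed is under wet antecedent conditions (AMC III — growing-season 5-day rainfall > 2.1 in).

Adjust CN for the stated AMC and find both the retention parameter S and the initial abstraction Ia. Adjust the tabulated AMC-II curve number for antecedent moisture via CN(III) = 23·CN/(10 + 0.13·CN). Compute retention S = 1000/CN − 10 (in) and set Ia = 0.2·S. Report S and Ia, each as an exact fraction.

Wet (AMC III): CN(III) = 23·39/(10 + 0.13·39) = 897/(1507/100) = 89700/1507 ≈ 59.522
S = 1000/(89700/1507) − 10 = 6100/897 in ≈ 6.800 in
Initial abstraction Ia = S/5 = (6100/897)/5 = 1220/897 ≈ 1.360 in

S = 6100/897 in ≈ 6.800 in; Ia = 1220/897 in ≈ 1.360 in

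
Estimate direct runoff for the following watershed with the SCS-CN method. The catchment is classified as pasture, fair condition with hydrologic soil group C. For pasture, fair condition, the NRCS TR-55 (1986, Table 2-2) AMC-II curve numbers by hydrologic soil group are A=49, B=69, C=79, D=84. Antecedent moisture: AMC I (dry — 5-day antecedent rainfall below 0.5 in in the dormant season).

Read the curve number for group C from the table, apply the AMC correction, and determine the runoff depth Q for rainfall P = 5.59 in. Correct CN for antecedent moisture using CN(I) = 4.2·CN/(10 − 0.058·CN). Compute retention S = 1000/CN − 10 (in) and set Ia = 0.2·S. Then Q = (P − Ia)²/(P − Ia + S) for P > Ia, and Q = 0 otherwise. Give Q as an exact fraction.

NRCS table: pasture, fair condition, soil group C → CN(II) = 79
CN(I) from CN(II)=79: (4.2·79)/(10 − 0.058·79) = 7900/129 ≈ 61.240
Retention S: 1000/CN − 10 with CN=61.240 → S = 500/79 ≈ 6.329 in
Initial abstraction Ia = S/5 = (500/79)/5 = 100/79 ≈ 1.266 in
Since P=5.590 > Ia=1.266: effective rainfall P−Ia = 34161/7900 in
Q = (34161/7900)²/((34161/7900) + 500/79) = (1166973921/62410000)/(84161/7900) = 1166973921/664871900 in ≈ 1.755 in

Q = 1166973921/664871900 in ≈ 1.755 in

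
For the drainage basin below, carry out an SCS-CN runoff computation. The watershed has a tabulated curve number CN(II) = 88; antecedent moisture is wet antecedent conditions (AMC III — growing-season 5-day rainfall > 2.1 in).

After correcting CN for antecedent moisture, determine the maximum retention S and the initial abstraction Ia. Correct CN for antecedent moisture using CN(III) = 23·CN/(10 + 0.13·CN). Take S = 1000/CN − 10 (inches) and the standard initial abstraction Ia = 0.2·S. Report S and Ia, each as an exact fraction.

S = 150/253 in ≈ 0.593 in; Ia = 30/253 in ≈ 0.119 in

Adjust CN=88 to AMC III: 23·88/(10 + 0.13·88) → 2024 ÷ (536/25) = 6325/67 ≈ 94.403
Max retention: S = 1000/(6325/67) − 10 = 150/253 in (≈ 0.593 in)
Ia = 0.2·(150/253) = 30/253 in ≈ 0.119 in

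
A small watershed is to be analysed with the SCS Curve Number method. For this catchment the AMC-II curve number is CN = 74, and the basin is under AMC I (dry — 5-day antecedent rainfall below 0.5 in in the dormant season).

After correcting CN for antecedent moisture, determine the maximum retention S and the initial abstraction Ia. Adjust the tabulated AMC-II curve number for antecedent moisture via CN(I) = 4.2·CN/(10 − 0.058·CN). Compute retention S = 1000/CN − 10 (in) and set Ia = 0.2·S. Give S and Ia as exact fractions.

Dry (AMC I): CN(I) = 4.2·74/(10 − 0.058·74) = (1554/5)/(1427/250) = 77700/1427 ≈ 54.450
Retention S: 1000/CN − 10 with CN=54.450 → S = 6500/777 ≈ 8.366 in
Ia = 0.2S: 0.2·8.366 = 1.673 in (exactly 1300/777)

S = 6500/777 in ≈ 8.366 in; Ia = 1300/777 in ≈ 1.673 in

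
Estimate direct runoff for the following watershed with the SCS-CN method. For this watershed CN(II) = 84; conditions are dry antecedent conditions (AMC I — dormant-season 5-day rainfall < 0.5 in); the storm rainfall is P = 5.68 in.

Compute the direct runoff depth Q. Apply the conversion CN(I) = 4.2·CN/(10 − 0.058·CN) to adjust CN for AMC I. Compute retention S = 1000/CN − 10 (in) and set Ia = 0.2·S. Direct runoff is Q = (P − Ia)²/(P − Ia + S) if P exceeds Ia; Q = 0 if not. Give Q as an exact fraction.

Adjust CN=84 to AMC I: 4.2·84/(10 − 0.058·84) → (1764/5) ÷ (641/125) = 44100/641 ≈ 68.799
Max retention: S = 1000/(44100/641) − 10 = 2000/441 in (≈ 4.535 in)
Ia = 0.2S: 0.2·4.535 = 0.907 in (exactly 400/441)
P − Ia = 5.680 − 0.907 = 52622/11025 ≈ 4.773 in (> 0, runoff occurs)
Runoff Q = (P−Ia)²/(P−Ia+S) = (4.773)²/(4.773+4.535) = 1384537442/565703775 ≈ 2.447 in

Q = 1384537442/565703775 in ≈ 2.447 in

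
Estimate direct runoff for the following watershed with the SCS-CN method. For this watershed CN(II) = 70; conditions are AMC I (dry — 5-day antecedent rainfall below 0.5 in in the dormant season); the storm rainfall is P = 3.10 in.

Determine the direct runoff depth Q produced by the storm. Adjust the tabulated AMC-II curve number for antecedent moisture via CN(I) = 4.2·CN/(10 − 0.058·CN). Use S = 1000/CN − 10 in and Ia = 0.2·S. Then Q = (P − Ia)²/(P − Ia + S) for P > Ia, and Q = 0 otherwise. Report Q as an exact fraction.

Q = 269361/2704310 in ≈ 0.100 in

Dry (AMC I): CN(I) = 4.2·70/(10 − 0.058·70) = 294/(297/50) = 4900/99 ≈ 49.495
Max retention: S = 1000/(4900/99) − 10 = 500/49 in (≈ 10.204 in)
Initial abstraction Ia = S/5 = (500/49)/5 = 100/49 ≈ 2.041 in
Excess rainfall: 3.100 − 2.041 = 1.059 in; P > Ia so Q > 0
Runoff Q = (P−Ia)²/(P−Ia+S) = (1.059)²/(1.059+10.204) = 269361/2704310 ≈ 0.100 in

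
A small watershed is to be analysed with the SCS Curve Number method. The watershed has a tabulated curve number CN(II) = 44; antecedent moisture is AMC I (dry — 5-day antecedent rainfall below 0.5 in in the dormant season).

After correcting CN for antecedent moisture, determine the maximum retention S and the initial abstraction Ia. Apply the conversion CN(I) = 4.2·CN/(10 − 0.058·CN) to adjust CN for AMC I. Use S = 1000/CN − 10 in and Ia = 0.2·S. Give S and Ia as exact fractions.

S = 1000/33 in ≈ 30.303 in; Ia = 200/33 in ≈ 6.061 in

Adjust CN=44 to AMC I: 4.2·44/(10 − 0.058·44) → (924/5) ÷ (931/125) = 3300/133 ≈ 24.812
Max retention: S = 1000/(3300/133) − 10 = 1000/33 in (≈ 30.303 in)
Ia = 0.2S: 0.2·30.303 = 6.061 in (exactly 200/33)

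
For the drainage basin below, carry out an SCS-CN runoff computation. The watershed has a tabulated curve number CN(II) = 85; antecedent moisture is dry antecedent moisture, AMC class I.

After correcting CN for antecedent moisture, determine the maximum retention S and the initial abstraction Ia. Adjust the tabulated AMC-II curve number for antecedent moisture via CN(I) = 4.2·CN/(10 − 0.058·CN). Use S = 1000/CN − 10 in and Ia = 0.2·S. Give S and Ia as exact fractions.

CN(I) from CN(II)=85: (4.2·85)/(10 − 0.058·85) = 11900/169 ≈ 70.414
Retention S: 1000/CN − 10 with CN=70.414 → S = 500/119 ≈ 4.202 in
Ia = 0.2·(500/119) = 100/119 in ≈ 0.840 in

S = 500/119 in ≈ 4.202 in; Ia = 100/119 in ≈ 0.840 in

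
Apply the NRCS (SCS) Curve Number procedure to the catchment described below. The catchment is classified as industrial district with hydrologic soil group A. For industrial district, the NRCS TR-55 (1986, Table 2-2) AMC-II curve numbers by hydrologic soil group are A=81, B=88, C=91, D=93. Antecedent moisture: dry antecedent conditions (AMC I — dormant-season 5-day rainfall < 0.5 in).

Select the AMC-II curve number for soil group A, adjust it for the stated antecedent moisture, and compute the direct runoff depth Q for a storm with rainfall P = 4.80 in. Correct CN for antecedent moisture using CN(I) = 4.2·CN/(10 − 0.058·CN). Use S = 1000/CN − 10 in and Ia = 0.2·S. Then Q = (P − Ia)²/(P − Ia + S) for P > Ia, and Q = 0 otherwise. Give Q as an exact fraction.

Q = 122649122/83799765 in ≈ 1.464 in

NRCS table: industrial district, soil group A → CN(II) = 81
CN(I) from CN(II)=81: (4.2·81)/(10 − 0.058·81) = 170100/2651 ≈ 64.164
S = 1000/(170100/2651) − 10 = 9500/1701 in ≈ 5.585 in
Ia = 0.2S: 0.2·5.585 = 1.117 in (exactly 1900/1701)
Since P=4.800 > Ia=1.117: effective rainfall P−Ia = 31324/8505 in
Runoff Q = (P−Ia)²/(P−Ia+S) = (3.683)²/(3.683+5.585) = 122649122/83799765 ≈ 1.464 in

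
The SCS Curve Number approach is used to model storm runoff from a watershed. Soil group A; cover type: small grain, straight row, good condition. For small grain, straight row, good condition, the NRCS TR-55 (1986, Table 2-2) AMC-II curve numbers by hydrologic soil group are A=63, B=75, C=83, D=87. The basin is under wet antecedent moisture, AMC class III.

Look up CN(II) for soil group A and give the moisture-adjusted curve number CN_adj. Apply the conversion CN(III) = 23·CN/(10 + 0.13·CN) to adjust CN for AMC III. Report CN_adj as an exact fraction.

NRCS table: small grain, straight row, good condition, soil group A → CN(II) = 63
Adjust CN=63 to AMC III: 23·63/(10 + 0.13·63) → 1449 ÷ (1819/100) = 144900/1819 ≈ 79.659

CN_adj = 144900/1819 ≈ 79.659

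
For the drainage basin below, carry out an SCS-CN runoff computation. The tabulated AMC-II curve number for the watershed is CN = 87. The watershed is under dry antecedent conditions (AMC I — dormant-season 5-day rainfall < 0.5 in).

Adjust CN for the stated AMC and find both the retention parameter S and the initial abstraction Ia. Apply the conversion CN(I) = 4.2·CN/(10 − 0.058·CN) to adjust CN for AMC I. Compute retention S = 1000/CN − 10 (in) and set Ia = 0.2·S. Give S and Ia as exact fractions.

S = 6500/1827 in ≈ 3.558 in; Ia = 1300/1827 in ≈ 0.712 in

CN(I) from CN(II)=87: (4.2·87)/(10 − 0.058·87) = 182700/2477 ≈ 73.759
Retention S: 1000/CN − 10 with CN=73.759 → S = 6500/1827 ≈ 3.558 in
Ia = 0.2S: 0.2·3.558 = 0.712 in (exactly 1300/1827)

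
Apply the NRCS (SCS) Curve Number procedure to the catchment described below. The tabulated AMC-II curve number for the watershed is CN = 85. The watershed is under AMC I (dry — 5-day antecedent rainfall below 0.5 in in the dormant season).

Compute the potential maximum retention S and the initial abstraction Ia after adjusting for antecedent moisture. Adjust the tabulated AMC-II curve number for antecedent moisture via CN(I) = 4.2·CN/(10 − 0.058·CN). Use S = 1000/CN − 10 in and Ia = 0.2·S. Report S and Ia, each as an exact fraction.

Adjust CN=85 to AMC I: 4.2·85/(10 − 0.058·85) → 357 ÷ (507/100) = 11900/169 ≈ 70.414
Max retention: S = 1000/(11900/169) − 10 = 500/119 in (≈ 4.202 in)
Ia = 0.2S: 0.2·4.202 = 0.840 in (exactly 100/119)

S = 500/119 in ≈ 4.202 in; Ia = 100/119 in ≈ 0.840 in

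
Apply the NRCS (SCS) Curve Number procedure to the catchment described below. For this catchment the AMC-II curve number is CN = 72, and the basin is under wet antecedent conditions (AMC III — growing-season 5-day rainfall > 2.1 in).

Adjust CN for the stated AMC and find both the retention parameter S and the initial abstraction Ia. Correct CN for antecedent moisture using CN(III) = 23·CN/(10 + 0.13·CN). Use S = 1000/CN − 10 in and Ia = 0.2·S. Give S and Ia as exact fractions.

Adjust CN=72 to AMC III: 23·72/(10 + 0.13·72) → 1656 ÷ (484/25) = 10350/121 ≈ 85.537
Retention S: 1000/CN − 10 with CN=85.537 → S = 350/207 ≈ 1.691 in
Initial abstraction Ia = S/5 = (350/207)/5 = 70/207 ≈ 0.338 in

S = 350/207 in ≈ 1.691 in; Ia = 70/207 in ≈ 0.338 in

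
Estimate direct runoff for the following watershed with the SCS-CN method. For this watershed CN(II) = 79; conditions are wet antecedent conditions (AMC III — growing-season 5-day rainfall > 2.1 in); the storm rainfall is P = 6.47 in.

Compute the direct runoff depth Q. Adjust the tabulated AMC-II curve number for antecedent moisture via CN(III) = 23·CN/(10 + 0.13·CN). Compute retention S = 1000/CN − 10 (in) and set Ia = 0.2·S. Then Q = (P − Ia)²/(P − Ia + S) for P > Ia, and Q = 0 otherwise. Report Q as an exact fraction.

Wet (AMC III): CN(III) = 23·79/(10 + 0.13·79) = 1817/(2027/100) = 181700/2027 ≈ 89.640
Retention S: 1000/CN − 10 with CN=89.640 → S = 2100/1817 ≈ 1.156 in
Ia = 0.2·(2100/1817) = 420/1817 in ≈ 0.231 in
Excess rainfall: 6.470 − 0.231 = 6.239 in; P > Ia so Q > 0
Q = (1133599/181700)²/((1133599/181700) + 2100/1817) = (1285046692801/33014890000)/(1343599/181700) = 1285046692801/244131938300 in ≈ 5.264 in

Q = 1285046692801/244131938300 in ≈ 5.264 in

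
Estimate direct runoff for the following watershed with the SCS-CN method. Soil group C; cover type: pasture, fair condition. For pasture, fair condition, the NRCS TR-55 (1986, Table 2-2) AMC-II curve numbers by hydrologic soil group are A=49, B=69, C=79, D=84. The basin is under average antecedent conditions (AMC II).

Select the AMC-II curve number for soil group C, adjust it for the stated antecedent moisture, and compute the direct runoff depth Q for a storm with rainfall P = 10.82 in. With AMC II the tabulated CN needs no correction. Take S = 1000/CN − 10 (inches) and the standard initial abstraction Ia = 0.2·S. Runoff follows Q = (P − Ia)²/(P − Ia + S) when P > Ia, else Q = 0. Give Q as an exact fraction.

NRCS table: pasture, fair condition, soil group C → CN(II) = 79
CN(II) = 79; AMC II needs no correction.
Max retention: S = 1000/79 − 10 = 210/79 in (≈ 2.658 in)
Initial abstraction Ia = S/5 = (210/79)/5 = 42/79 ≈ 0.532 in
P − Ia = 10.820 − 0.532 = 40639/3950 ≈ 10.288 in (> 0, runoff occurs)
Q = (40639/3950)²/((40639/3950) + 210/79) = (1651528321/15602500)/(51139/3950) = 1651528321/201999050 in ≈ 8.176 in

Q = 1651528321/201999050 in ≈ 8.176 in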